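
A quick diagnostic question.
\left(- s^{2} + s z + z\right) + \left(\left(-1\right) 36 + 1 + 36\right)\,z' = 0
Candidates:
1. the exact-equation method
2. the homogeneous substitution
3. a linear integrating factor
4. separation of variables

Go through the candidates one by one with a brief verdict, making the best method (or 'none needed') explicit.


Technique: a linear integrating factor — the unknown enters only to the first power against a nonzero forcing term — the integrating-factor template applies directly.
- the exact-equation method: the mixed partial derivatives differ, so the left side is not a total differential.
- the homogeneous substitution: the slope is not a function of the ratio of the variables alone.
- a linear integrating factor: applies; the problem has the shape this method handles.
- separation of variables — no algebra isolates the independent variable on one side and the unknown on the other.


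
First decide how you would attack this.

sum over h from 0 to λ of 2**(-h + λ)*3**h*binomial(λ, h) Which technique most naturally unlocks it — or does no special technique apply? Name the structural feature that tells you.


Best approach: the binomial theorem — binomial coefficients against complementary powers of 3 and 2: recognize the binomial expansion and resum.


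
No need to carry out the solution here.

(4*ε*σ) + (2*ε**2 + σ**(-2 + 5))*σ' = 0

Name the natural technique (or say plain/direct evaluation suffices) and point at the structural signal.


Verdict: the exact-equation method — equality of cross partials is the green light — assemble the potential function term by term.


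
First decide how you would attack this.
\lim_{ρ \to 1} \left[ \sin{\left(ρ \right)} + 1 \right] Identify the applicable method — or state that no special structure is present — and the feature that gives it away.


Method: no special technique — the expression is continuous at the evaluation point — substitute directly; no indeterminate form appears.


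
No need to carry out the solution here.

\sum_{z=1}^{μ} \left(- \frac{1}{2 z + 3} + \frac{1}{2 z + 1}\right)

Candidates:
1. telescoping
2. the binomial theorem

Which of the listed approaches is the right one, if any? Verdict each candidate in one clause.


Technique: telescoping — a difference of consecutive values of one function (\frac{1}{2 z + 1} at one index and the next) — telescoping by construction.
- telescoping — yes, a natural case for it.
- the binomial theorem: the summand does not match any term pattern of an expanded binomial power.


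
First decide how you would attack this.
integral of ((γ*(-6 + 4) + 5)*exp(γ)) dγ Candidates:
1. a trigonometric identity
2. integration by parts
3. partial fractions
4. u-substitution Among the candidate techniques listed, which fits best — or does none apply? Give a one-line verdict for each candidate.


Best approach: integration by parts — a polynomial factor (γ*(-6 + 4) + 5) multiplies exp(γ); differentiating (γ*(-6 + 4) + 5) lowers its degree while exp(γ) integrates cleanly, so parts wins.
- a trigonometric identity: with no trigonometric functions present, identity rewriting has no target.
- integration by parts: yes — fits the structure here.
- partial fractions: the expression is not a ratio of polynomials that decomposes further.
- u-substitution: no subexpression of the integrand pairs with its own derivative as a factor — individual terms may offer their own substitutions, but any change of variable covering the whole integral would have to be constructed from outside the expression.


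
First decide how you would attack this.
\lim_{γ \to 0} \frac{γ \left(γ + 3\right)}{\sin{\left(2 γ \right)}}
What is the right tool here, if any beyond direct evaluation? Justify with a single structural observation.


Best approach: l'Hôpital's rule (0/0) — both numerator and denominator vanish at 0: the genuine 0/0 indeterminate that l'Hôpital exists for. A local series expansion at the point resolves it as well; the rule is the packaged version of that step.


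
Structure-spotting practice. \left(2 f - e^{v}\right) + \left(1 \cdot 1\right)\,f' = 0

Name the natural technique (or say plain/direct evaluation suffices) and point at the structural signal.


Verdict: a linear integrating factor — f appears only to the first power with coefficient 2 — the classic integrating-factor setup.


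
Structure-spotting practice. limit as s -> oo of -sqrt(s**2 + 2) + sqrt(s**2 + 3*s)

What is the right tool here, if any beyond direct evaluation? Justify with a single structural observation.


Best approach: conjugate multiplication — sqrt(s**2 + 3*s) and sqrt(s**2 + 2) both blow up, but their difference is tame once the conjugate rationalizes it.


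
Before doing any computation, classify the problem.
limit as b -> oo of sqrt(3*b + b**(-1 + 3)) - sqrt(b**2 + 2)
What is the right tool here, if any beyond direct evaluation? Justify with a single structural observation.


Method: conjugate multiplication — the ∞ − ∞ radical form is the exact trigger for the conjugate maneuver.


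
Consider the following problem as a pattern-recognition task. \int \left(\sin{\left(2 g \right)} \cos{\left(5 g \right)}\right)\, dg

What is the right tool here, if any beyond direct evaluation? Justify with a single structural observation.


Verdict: a trigonometric identity — \sin{\left(2 g \right)} \cos{\left(5 g \right)} is a beat pattern — rewrite the product as a sum of single-frequency waves before integrating.


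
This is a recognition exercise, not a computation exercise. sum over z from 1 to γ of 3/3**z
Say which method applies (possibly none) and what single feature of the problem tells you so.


Method: the geometric series formula — consecutive terms stand in a fixed index-free ratio — the geometric sum formula closes it.


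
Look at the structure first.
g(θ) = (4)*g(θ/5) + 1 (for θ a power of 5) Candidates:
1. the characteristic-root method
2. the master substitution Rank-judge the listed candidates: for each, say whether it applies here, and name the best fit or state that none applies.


Verdict: the master substitution — the recursive call is at index θ/5 rather than a shift, a divide-and-conquer shape — substituting θ = 5^m linearizes it.
- the characteristic-root method: a divided-index call is not the fixed-shift linear shape that characteristic roots solve.
- the master substitution: applicable, and directly so.


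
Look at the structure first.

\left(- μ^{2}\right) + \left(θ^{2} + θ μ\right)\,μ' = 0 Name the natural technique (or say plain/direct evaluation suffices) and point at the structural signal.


Method: the homogeneous substitution — the slope's numerator and denominator have matching total degree, so it depends only on μ/θ and the ratio substitution collapses it. With the right rearrangement (exchanging the roles of the variables where needed), this also fits a Bernoulli template; the homogeneous substitution reads the structure directly.


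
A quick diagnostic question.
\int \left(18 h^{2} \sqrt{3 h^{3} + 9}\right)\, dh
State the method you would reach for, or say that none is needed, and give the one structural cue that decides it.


Best approach: u-substitution — gathered as a product, the integrand carries the factor 18 h^{2} — up to a constant, the derivative of the inner expression 3 h^{3} + 9 — so u = 3 h^{3} + 9 collapses the integral.


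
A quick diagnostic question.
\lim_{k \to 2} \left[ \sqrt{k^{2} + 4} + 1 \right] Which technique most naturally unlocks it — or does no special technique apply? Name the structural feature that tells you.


Diagnosis: no special technique — the expression is continuous at the evaluation point — substitute directly; no indeterminate form appears.


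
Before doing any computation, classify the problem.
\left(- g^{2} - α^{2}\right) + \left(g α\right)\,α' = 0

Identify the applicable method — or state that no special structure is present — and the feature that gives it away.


Best approach: the homogeneous substitution — the slope is degree-zero homogeneous: the ratio substitution v = α/g collapses it. A Bernoulli rewrite works here as the equation stands — the homogeneous substitution is the more immediate reading.


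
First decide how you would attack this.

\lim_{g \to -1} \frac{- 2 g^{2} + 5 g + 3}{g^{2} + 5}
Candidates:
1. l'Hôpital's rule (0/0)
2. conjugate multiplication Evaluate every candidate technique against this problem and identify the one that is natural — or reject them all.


Technique: no special technique — nothing blocks direct substitution at -1: plug in and finish.
- l'Hôpital's rule (0/0): evaluation at the point is determinate, so the rule has nothing to repair.
- conjugate multiplication — multiplying by a conjugate would not remove any indeterminacy here.


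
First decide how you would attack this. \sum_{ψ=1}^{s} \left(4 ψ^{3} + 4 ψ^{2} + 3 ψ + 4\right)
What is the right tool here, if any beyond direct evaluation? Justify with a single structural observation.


Technique: no special technique — nothing telescopes and nothing is geometric; polynomial terms in ψ sum term by term.


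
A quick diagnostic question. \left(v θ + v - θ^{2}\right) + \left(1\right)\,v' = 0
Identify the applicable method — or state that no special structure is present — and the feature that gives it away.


Method: a linear integrating factor — the unknown enters only to the first power against a nonzero forcing term — the integrating-factor template applies directly.


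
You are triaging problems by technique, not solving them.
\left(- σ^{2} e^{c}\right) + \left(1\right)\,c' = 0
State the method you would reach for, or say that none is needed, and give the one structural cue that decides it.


Best approach: separation of variables — a product of single-variable factors, σ^{2} and e^{c} — the textbook separable form.


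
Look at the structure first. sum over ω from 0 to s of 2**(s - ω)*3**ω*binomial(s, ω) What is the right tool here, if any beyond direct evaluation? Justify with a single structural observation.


Technique: the binomial theorem — terms weighting binomial(s, ω) against matched powers of 3 and 2 reassemble into (3 + 2)^s by the binomial theorem.


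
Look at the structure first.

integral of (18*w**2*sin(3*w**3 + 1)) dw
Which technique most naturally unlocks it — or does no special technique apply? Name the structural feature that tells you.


Technique: u-substitution — structure check: outer function, inner expression 3*w**3 + 1, inner derivative as a factor — the classic u = 3*w**3 + 1 pattern.


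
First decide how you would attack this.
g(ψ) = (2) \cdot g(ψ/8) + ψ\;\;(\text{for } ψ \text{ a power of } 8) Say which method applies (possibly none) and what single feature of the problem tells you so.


Technique: the master substitution — treat m = log base 8 of ψ as the new clock: one recursion step advances m by one while ψ scales by 8.


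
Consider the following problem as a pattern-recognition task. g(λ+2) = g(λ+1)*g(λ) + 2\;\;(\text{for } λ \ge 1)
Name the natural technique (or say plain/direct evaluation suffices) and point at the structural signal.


Best approach: no special technique — the recurrence is nonlinear in the sequence values; study it directly, no linear machinery applies.


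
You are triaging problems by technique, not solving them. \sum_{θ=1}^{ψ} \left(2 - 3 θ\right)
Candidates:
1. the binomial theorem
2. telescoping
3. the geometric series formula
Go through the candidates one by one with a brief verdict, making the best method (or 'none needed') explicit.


Technique: no special technique — every summand is a constant multiple of a power of θ — apply the standard power-sum identities one degree at a time.
- the binomial theorem: no binomial coefficients pair up with complementary powers here.
- telescoping — neither a shifted-difference shape nor integer-spaced poles are present.
- the geometric series formula: the term-to-term ratio drifts with the index — the one thing the geometric formula cannot absorb.


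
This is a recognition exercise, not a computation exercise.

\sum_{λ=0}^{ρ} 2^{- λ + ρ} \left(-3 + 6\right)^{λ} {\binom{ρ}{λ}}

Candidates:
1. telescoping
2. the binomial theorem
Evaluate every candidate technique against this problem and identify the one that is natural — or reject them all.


Method: the binomial theorem — {\binom{ρ}{λ}} weighting matched powers of (-3 + 6) and 2 is the expanded form of ((-3 + 6) + 2)^ρ — fold it back up.
- telescoping: as presented, consecutive terms share no shifted copy to cancel against — no rewrite is on display to change that.
- the binomial theorem: yes, a natural case for it.


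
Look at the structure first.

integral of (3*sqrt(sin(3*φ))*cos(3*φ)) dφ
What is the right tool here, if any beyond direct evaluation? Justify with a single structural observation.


Method: u-substitution — collected, the integrand has one factor that is, up to a constant, the derivative of an inner expression the rest depends on — substitute for that inner expression.


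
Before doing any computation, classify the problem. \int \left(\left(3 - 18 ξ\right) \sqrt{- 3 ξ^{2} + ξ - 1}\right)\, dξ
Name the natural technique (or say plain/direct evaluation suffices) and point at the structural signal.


Verdict: u-substitution — a chain-rule shadow: 3 - 18 ξ alongside a function of - 3 ξ^{2} + ξ - 1 means u = - 3 ξ^{2} + ξ - 1 unwinds the composition in one step.


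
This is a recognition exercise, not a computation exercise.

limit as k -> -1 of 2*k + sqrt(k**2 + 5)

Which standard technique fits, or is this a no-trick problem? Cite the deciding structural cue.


Best approach: no special technique — no denominator vanishes and nothing blows up at -1: direct substitution is the whole computation.


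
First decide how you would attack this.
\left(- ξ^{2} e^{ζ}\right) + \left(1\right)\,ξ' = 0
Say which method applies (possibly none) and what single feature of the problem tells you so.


Technique: separation of variables — a product of single-variable factors, e^{ζ} and ξ^{2} — the textbook separable form.


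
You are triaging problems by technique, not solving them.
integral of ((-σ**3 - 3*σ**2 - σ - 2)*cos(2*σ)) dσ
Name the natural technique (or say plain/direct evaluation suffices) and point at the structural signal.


Technique: integration by parts — a polynomial factor -σ**3 - 3*σ**2 - σ - 2 multiplies cos(2*σ); differentiating -σ**3 - 3*σ**2 - σ - 2 lowers its degree while cos(2*σ) integrates cleanly, so parts wins.


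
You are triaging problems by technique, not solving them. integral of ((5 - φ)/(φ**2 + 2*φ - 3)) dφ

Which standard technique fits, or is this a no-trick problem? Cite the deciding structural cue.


Diagnosis: partial fractions — the denominator φ**2 + 2*φ - 3 factors, so the quotient decomposes into elementary partial fractions term by term.


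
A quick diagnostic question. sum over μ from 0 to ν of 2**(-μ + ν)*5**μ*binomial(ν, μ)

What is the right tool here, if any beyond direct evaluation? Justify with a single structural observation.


Technique: the binomial theorem — binomial coefficients against complementary powers of 5 and 2: recognize the binomial expansion and resum.


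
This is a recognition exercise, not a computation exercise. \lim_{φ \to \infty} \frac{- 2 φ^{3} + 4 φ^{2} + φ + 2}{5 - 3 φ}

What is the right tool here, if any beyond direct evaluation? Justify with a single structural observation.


Method: dominant-term comparison — at large φ only the top-degree terms survive; compare the leading terms and the limit falls out. Viewed as a single quotient this is an ∞/∞ form — an at-infinity application of l'Hôpital's rule would also resolve it; comparing leading growth reads the answer without differentiating.


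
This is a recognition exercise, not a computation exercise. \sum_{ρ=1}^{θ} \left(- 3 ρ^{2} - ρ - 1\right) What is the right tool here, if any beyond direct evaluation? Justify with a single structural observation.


Diagnosis: no special technique — constant-multiple powers of ρ with no cancellation partners and no common ratio — use the standard power-sum formulas.


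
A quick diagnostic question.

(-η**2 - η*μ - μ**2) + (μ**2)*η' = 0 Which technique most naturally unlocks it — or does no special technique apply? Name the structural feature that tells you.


Diagnosis: the homogeneous substitution — the slope's numerator and denominator have matching total degree, so it depends only on η/μ and the ratio substitution collapses it.


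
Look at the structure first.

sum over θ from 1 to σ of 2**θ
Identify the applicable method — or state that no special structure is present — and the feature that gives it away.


Verdict: the geometric series formula — term-over-term division gives 2 every time — index-free ratio, geometric sum formula applies.


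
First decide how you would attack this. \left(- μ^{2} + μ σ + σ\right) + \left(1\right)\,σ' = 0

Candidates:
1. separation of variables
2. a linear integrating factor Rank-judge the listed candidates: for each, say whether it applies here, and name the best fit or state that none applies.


Verdict: a linear integrating factor — the unknown enters only to the first power against a nonzero forcing term — the integrating-factor template applies directly.
- separation of variables — the two dependences do not factor apart.
- a linear integrating factor: yes, a natural case for it.


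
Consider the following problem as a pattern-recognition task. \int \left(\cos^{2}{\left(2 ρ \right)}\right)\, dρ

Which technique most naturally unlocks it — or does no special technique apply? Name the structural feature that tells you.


Diagnosis: a trigonometric identity — the exponent on \cos^{2}{\left(2 ρ \right)} is even — the power-reduction identity is the standard preprocessing step.


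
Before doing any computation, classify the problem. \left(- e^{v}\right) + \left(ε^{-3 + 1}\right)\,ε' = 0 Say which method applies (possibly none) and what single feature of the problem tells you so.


Technique: separation of variables — solved for the derivative, the right side splits multiplicatively into a function of each variable alone — divide and integrate each side. The cross-partial test also passes here (vacuously, each side single-variable); the potential-function route would work, separation is simply more immediate.


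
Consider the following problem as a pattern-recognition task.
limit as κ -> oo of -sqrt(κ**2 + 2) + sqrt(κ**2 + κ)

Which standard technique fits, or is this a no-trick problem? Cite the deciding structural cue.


Diagnosis: conjugate multiplication — this difference gives up after one conjugate multiplication — the radical structure cancels against its conjugate.


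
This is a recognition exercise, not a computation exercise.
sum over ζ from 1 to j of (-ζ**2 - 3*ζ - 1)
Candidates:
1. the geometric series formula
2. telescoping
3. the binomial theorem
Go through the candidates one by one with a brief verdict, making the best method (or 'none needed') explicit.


Diagnosis: no special technique — the sum is polynomial through and through; closed forms for each power of ζ finish it directly.
- the geometric series formula — consecutive terms are not related by a fixed multiplier.
- telescoping: neither a shifted-difference shape nor integer-spaced poles are present.
- the binomial theorem — the terms lack the binomial-coefficient-weighted complementary-power pattern of an expansion.


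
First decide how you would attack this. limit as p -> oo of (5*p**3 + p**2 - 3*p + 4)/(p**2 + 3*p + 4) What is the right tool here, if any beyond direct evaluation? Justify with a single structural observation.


Method: dominant-term comparison — as p grows, only the highest-degree terms matter — compare leading terms and read the limit off. l'Hôpital's at-infinity variant applies to the expression viewed as a single quotient; the leading-term comparison is the direct route.


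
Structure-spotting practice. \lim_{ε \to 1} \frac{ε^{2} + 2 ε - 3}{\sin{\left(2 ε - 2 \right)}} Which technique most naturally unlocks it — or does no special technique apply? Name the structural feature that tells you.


Best approach: l'Hôpital's rule (0/0) — plug in 1: top and bottom both hit zero, so differentiate each and retry. The standard small-argument limits would also carry it; the rule is the systematic route.


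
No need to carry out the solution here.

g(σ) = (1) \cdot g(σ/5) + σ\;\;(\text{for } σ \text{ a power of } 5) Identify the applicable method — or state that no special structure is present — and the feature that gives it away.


Best approach: the master substitution — treat m = log base 5 of σ as the new clock: one recursion step advances m by one while σ scales by 5.


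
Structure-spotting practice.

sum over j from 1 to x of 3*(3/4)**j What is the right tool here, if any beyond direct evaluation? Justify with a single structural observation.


Method: the geometric series formula — term-over-term division gives 3/4 every time — index-free ratio, geometric sum formula applies.


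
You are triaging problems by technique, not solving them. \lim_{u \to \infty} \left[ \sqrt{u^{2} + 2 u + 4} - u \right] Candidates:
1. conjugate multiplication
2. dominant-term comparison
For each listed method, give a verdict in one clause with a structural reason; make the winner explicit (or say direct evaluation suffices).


Diagnosis: conjugate multiplication — turning the difference into a conjugate-rationalized ratio makes the limit readable.
- conjugate multiplication — yes — fits the structure here.
- dominant-term comparison — this limit is not decided by comparing leading-term growth at infinity.


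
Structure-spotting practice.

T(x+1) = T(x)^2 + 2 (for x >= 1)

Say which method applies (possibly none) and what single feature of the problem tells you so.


Verdict: no special technique — the map from one term to the next is curved, not linear, so linear closed-form machinery does not attach.


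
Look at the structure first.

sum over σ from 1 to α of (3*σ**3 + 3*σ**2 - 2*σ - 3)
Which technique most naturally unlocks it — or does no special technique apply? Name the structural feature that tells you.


Method: no special technique — this is bookkeeping, not technique: standard formulas for sums of constant-multiple powers of σ apply termwise.


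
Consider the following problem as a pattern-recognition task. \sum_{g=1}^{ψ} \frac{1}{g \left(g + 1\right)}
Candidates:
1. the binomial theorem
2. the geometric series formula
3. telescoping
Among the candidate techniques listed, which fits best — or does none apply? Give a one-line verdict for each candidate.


Technique: telescoping — poles of \frac{1}{g \left(g + 1\right)} differ by an integer, the telltale of a telescoping partial-fraction sum.
- the binomial theorem: the terms lack the binomial-coefficient-weighted complementary-power pattern of an expansion.
- the geometric series formula — dividing successive terms gives an index-dependent quantity, not a constant.
- telescoping: yes, a natural case for it.


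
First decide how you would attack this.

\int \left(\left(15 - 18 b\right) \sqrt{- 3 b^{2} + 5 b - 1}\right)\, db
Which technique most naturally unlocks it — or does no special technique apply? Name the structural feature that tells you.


Method: u-substitution — collected, the integrand has one factor that is, up to a constant, the derivative of an inner expression the rest depends on — substitute for that inner expression.


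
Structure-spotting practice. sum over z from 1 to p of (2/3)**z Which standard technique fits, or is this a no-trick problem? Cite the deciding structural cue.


Method: the geometric series formula — term-over-term division gives 2/3 every time — index-free ratio, geometric sum formula applies.


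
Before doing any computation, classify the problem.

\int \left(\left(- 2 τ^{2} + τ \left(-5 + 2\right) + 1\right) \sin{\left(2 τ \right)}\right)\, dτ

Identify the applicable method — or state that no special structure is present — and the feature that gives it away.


Best approach: integration by parts — differentiate (- 2 τ^{2} + τ \left(-5 + 2\right) + 1), integrate \sin{\left(2 τ \right)}: each pass lowers the polynomial degree, so parts terminates.


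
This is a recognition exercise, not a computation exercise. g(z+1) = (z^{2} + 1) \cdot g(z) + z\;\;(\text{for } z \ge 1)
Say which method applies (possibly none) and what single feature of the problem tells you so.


Verdict: a summation factor — one step of memory with a weight z^{2} + 1 that changes as the index grows — the summation-factor construction is built for this.


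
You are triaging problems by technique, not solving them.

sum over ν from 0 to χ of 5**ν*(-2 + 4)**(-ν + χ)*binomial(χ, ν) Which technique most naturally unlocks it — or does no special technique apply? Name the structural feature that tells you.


Method: the binomial theorem — binomial(χ, ν) weighting matched powers of 5 and (-2 + 4) is the expanded form of (5 + (-2 + 4))^χ — fold it back up.


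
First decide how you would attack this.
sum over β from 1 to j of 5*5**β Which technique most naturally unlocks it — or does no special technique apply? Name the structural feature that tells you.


Verdict: the geometric series formula — each term is 5 times the previous one, so the geometric-series formula applies directly.


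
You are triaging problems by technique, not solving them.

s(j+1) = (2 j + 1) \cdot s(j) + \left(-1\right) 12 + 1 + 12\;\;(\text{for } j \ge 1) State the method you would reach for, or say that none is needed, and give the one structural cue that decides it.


Technique: a summation factor — one-term recursion with variable weight 2 j + 1 is solved by product normalization, not by root-finding.


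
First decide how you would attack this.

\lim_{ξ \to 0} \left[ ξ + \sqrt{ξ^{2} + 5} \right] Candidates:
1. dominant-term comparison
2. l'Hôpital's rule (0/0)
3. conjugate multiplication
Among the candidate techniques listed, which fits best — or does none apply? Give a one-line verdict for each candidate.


Method: no special technique — no denominator vanishes and nothing blows up at 0: direct substitution is the whole computation.
- dominant-term comparison — this limit is not decided by comparing leading-term growth at infinity.
- l'Hôpital's rule (0/0): evaluation at the point is determinate, so the rule has nothing to repair.
- conjugate multiplication: no difference of divergent radicals appears, so rationalizing has nothing to cancel.


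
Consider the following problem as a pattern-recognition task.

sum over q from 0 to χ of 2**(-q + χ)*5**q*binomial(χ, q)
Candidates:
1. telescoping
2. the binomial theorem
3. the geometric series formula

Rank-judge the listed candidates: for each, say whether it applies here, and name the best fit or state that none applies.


Diagnosis: the binomial theorem — binomial(χ, q) weighting matched powers of 5 and 2 is the expanded form of (5 + 2)^χ — fold it back up.
- telescoping — the terms as presented offer no neighboring cancellation — a telescoping rewrite may exist, but the displayed structure does not hand one over.
- the binomial theorem — a fit — the right tool for this form.
- the geometric series formula: consecutive terms are not related by a fixed multiplier.


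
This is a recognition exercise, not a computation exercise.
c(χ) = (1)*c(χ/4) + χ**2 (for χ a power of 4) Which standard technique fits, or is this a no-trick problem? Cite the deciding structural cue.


Verdict: the master substitution — the argument contracts 4-fold per step: reindex χ exponentially and solve the linear recurrence in the new index.


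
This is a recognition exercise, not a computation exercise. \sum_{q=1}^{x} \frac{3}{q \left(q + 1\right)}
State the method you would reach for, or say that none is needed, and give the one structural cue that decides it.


Method: telescoping — rewrite \frac{3}{q \left(q + 1\right)} as simple fractions and successive terms eat each other — only the edges survive.


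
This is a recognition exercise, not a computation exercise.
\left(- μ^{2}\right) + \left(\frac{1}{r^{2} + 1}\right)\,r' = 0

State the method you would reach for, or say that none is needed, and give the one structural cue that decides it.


Diagnosis: separation of variables — solved for the derivative, the right side factors as μ^{2} times r^{2} + 1 — all μ-dependence separates from all r-dependence. One could also solve this as an exact equation; with each coefficient in its own variable, separating is the same work with fewer steps.


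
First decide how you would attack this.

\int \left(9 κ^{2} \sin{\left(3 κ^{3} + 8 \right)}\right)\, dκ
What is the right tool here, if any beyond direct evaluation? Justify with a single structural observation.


Method: u-substitution — 9 κ^{2} matches the derivative of 3 κ^{3} + 8 up to a constant; with u = 3 κ^{3} + 8 the whole integrand folds into a function of u alone.


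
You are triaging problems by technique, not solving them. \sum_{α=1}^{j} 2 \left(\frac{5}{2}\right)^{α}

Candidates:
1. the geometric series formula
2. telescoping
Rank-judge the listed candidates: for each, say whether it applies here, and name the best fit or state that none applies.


Technique: the geometric series formula — each term is \frac{5}{2} times the previous one, so the geometric-series formula applies directly.
- the geometric series formula — applies; the problem has the shape this method handles.
- telescoping — the summand is not presented as a shifted difference — a telescoping rewrite may exist, but the displayed structure does not offer one.


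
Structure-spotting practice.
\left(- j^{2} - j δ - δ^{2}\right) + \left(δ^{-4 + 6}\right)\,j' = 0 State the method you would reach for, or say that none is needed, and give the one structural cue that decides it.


Best approach: the homogeneous substitution — solved for the derivative, the right side is unchanged under scaling δ and j together — it depends only on the ratio j/δ, so substitute a single ratio variable.


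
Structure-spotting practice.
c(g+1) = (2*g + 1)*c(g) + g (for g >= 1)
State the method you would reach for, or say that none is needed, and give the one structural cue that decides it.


Best approach: a summation factor — the coefficient 2*g + 1 drifts with the index, so no fixed root exists; normalizing by the cumulative product telescopes it.


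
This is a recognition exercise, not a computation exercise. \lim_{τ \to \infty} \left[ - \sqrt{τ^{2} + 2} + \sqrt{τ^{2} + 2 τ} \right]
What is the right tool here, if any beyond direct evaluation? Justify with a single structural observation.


Method: conjugate multiplication — neither \sqrt{τ^{2} + 2 τ} nor \sqrt{τ^{2} + 2} converges alone, so rewrite their difference as a conjugate-rationalized quotient first.


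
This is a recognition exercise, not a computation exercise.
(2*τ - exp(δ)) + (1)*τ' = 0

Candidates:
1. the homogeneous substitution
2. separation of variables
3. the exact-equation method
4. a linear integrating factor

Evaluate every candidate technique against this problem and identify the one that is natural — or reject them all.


Diagnosis: a linear integrating factor — the unknown enters only to the first power against a nonzero forcing term — the integrating-factor template applies directly.
- the homogeneous substitution: the ratio substitution does not collapse this equation.
- separation of variables: the two dependences do not factor apart.
- the exact-equation method — exactness fails on the nose — the mixed partials do not match.
- a linear integrating factor — applies; the problem has the shape this method handles.


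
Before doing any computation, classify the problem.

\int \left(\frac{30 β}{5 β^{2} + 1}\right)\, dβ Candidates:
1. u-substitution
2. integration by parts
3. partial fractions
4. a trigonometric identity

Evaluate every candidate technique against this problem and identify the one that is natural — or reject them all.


Best approach: u-substitution — structure check: outer function, inner expression 5 β^{2} + 1, inner derivative as a factor — the classic u = 5 β^{2} + 1 pattern.
- u-substitution: yes — fits the structure here.
- integration by parts — the integrand does not split as a nonconstant polynomial times an exp, sine, cosine of a linear argument, or logarithm — no polynomial-kernel parts product to differentiate one side of.
- partial fractions — proper and rational, yes, but the denominator has no factorization over the rationals to exploit.
- a trigonometric identity: no sine or cosine appears, so there is nothing for a trigonometric identity to act on.


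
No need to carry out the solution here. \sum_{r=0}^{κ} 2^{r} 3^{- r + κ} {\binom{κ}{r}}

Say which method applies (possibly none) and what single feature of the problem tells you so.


Best approach: the binomial theorem — the summand is term r of a binomial expansion in 2 and 3; the whole sum is a single power.


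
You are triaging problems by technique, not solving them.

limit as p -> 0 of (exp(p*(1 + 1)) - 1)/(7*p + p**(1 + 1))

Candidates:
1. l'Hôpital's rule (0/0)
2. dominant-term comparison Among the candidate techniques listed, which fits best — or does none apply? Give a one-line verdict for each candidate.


Technique: l'Hôpital's rule (0/0) — plug in 0: top and bottom both hit zero, so differentiate each and retry. A first-order expansion at the point is an equally standard path; the rule packages it.
- l'Hôpital's rule (0/0) — applicable, and directly so.
- dominant-term comparison — no dominant-degree comparison decides it.


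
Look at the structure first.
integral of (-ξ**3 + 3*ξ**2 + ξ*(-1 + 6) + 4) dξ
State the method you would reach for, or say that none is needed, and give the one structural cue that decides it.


Verdict: no special technique — the integrand is a sum of constant multiples of powers of ξ — integrate term by term.


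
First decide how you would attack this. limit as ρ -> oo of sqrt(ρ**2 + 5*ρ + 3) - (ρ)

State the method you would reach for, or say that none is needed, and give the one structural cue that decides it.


Verdict: conjugate multiplication — an infinity-minus-infinity difference with a surviving radical — multiply by the conjugate to cancel the divergence.


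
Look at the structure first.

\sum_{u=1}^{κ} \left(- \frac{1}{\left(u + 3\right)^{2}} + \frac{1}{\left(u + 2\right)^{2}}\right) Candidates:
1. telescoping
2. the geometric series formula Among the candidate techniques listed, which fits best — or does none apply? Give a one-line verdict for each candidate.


Method: telescoping — the summand is built as \frac{1}{\left(u + 2\right)^{2}} minus its own successor — adjacent terms annihilate down the line.
- telescoping — yes, a natural case for it.
- the geometric series formula: dividing successive terms gives an index-dependent quantity, not a constant.


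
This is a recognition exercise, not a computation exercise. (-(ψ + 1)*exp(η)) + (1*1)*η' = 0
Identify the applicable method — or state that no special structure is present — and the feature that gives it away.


Method: separation of variables — solved for the derivative, the right side factors as ψ + 1 times exp(η) — all ψ-dependence separates from all η-dependence.


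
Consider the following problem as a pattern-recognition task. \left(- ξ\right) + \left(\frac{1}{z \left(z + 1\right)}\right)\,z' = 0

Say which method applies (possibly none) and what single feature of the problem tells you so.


Technique: separation of variables — all dependence on the two variables factors apart, the defining separable shape. This doubles as a Bernoulli equation in the unknown as written; dividing and integrating works on it directly.


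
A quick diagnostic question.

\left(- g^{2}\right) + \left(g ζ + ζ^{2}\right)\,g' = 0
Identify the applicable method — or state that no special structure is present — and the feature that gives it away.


Best approach: the homogeneous substitution — the slope's numerator and denominator share total degree; set v = g/ζ and the equation drops to separable form. With the right rearrangement (exchanging the roles of the variables where needed), this also fits a Bernoulli template; the homogeneous substitution reads the structure directly.


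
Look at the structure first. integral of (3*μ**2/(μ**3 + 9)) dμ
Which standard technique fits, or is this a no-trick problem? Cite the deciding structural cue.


Best approach: u-substitution — structure check: outer function, inner expression μ**3 + 9, inner derivative as a factor — the classic u = μ**3 + 9 pattern.


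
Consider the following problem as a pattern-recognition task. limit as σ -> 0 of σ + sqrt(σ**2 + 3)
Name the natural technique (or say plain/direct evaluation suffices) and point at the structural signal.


Technique: no special technique — nothing blocks direct substitution at 0: plug in and finish.


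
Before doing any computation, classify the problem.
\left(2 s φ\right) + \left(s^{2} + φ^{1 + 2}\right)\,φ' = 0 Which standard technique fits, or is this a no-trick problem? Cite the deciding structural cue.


Best approach: the exact-equation method — because the two cross partials coincide, the form is conservative as written — recover its potential in (s, φ).


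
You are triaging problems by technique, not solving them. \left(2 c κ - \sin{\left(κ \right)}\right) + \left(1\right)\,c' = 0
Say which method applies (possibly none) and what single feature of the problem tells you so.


Diagnosis: a linear integrating factor — linear in the unknown with genuine forcing: multiply through by the exponential of the integrated coefficient and the left side closes into one derivative.


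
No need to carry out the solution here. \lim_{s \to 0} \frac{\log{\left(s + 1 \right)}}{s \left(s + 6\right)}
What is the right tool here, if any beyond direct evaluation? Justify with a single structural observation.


Technique: l'Hôpital's rule (0/0) — plug in 0: top and bottom both hit zero, so differentiate each and retry. One could equally expand both pieces locally and compare leading terms; the rule does that in one stroke.


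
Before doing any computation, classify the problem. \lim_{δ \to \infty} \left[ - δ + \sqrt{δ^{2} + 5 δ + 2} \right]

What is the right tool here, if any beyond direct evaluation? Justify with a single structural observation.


Method: conjugate multiplication — the ∞ − ∞ radical form is the exact trigger for the conjugate maneuver.


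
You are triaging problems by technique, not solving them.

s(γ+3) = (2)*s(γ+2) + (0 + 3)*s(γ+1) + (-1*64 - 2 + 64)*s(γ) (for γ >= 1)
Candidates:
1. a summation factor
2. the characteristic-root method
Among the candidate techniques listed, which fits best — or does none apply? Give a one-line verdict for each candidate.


Method: the characteristic-root method — linear, homogeneous, constant coefficients: solutions of the form r^γ exist — find the roots of the characteristic polynomial.
- a summation factor: a summation factor telescopes one-step recursions; this one carries higher-order memory.
- the characteristic-root method — yes, a natural case for it.
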